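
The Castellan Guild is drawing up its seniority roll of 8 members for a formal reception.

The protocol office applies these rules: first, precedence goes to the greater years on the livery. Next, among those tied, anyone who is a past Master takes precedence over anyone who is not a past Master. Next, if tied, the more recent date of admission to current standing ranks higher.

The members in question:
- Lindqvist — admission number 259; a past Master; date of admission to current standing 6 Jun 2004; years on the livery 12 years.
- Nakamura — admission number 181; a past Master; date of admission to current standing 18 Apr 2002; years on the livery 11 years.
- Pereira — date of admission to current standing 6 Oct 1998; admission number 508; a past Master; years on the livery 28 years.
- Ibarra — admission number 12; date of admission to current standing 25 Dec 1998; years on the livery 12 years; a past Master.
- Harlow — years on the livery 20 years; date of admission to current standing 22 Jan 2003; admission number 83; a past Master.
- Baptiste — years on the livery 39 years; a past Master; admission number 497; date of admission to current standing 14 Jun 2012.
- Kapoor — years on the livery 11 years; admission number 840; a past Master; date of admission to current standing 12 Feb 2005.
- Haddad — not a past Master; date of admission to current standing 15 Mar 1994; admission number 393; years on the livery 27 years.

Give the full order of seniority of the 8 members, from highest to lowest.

Baptiste, Pereira, Haddad, Harlow, Lindqvist, Ibarra, Kapoor, Nakamura

By years on the livery (higher first): Baptiste (39 years); then Pereira (28 years); then Haddad (27 years); then Harlow (20 years); then Lindqvist and Ibarra (both 12 years); then Kapoor and Nakamura (both 11 years).
Lindqvist and Ibarra are each a past Master, so the next rule applies.
Among Lindqvist and Ibarra, by date of admission to current standing (later first): Lindqvist (6 Jun 2004) before Ibarra (25 Dec 1998).
Kapoor and Nakamura are each a past Master, so the next rule applies.
Among Kapoor and Nakamura, by date of admission to current standing (later first): Kapoor (12 Feb 2005) before Nakamura (18 Apr 2002).
Full order: Baptiste, Pereira, Haddad, Harlow, Lindqvist, Ibarra, Kapoor, Nakamura.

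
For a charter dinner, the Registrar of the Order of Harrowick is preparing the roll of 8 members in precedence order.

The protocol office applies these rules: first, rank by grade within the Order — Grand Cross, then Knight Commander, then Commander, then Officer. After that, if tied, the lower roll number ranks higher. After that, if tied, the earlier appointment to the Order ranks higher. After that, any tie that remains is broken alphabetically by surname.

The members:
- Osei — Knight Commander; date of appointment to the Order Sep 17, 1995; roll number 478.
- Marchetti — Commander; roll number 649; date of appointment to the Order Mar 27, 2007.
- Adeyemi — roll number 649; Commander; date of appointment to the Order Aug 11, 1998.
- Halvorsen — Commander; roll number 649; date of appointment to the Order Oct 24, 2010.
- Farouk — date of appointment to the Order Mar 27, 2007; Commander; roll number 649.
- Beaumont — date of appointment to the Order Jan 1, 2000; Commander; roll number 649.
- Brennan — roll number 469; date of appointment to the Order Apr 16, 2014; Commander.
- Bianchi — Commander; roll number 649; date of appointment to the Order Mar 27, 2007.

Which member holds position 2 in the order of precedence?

By grade within the Order: Osei (Knight Commander); then Brennan, Adeyemi, Beaumont, Bianchi, Farouk, Marchetti and Halvorsen (Commander).
Among Brennan, Adeyemi, Beaumont, Bianchi, Farouk, Marchetti and Halvorsen, by roll number (lower first): Brennan (469) before Adeyemi, Beaumont, Bianchi, Farouk, Marchetti and Halvorsen (649).
Among Adeyemi, Beaumont, Bianchi, Farouk, Marchetti and Halvorsen, by date of appointment to the Order (earlier first): Adeyemi (Aug 11, 1998) before Beaumont (Jan 1, 2000) before Bianchi, Farouk and Marchetti (Mar 27, 2007) before Halvorsen (Oct 24, 2010).
Among Bianchi, Farouk and Marchetti, alphabetically by surname: Bianchi before Farouk before Marchetti.
Order: Osei, Brennan, Adeyemi, Beaumont, Bianchi, Farouk, Marchetti, Halvorsen.

Brennan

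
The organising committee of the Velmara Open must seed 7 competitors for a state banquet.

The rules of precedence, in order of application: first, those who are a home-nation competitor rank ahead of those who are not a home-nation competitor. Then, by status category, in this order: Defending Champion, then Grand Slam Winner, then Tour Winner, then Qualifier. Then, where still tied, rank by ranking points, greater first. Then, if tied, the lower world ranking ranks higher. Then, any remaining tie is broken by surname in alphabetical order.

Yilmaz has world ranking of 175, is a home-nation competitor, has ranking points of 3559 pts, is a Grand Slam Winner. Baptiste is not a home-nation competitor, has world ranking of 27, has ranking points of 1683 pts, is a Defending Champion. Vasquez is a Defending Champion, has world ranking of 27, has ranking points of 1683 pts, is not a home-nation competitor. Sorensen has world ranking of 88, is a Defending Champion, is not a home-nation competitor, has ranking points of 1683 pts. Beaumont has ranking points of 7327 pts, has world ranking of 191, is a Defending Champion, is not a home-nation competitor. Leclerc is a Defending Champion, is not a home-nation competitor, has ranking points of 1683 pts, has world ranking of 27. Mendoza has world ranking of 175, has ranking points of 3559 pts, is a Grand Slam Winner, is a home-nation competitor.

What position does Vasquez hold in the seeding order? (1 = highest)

6

By the first rule: Mendoza and Yilmaz (both a home-nation competitor); then Beaumont, Baptiste, Leclerc, Vasquez and Sorensen (each not a home-nation competitor).
Mendoza and Yilmaz are each Grand Slam Winner, so the next rule applies.
Mendoza and Yilmaz both have ranking points 3559 pts, so the next rule applies.
Mendoza and Yilmaz both have world ranking 175, so the next rule applies.
Among Mendoza and Yilmaz, alphabetically by surname: Mendoza before Yilmaz.
Beaumont, Baptiste, Leclerc, Vasquez and Sorensen are each Defending Champion, so the next rule applies.
Among Beaumont, Baptiste, Leclerc, Vasquez and Sorensen, by ranking points (higher first): Beaumont (7327 pts) before Baptiste, Leclerc, Vasquez and Sorensen (1683 pts).
Among Baptiste, Leclerc, Vasquez and Sorensen, by world ranking (lower first): Baptiste, Leclerc and Vasquez (27) before Sorensen (88).
Among Baptiste, Leclerc and Vasquez, alphabetically by surname: Baptiste before Leclerc before Vasquez.
Order: Mendoza, Yilmaz, Beaumont, Baptiste, Leclerc, Vasquez, Sorensen. So position 6.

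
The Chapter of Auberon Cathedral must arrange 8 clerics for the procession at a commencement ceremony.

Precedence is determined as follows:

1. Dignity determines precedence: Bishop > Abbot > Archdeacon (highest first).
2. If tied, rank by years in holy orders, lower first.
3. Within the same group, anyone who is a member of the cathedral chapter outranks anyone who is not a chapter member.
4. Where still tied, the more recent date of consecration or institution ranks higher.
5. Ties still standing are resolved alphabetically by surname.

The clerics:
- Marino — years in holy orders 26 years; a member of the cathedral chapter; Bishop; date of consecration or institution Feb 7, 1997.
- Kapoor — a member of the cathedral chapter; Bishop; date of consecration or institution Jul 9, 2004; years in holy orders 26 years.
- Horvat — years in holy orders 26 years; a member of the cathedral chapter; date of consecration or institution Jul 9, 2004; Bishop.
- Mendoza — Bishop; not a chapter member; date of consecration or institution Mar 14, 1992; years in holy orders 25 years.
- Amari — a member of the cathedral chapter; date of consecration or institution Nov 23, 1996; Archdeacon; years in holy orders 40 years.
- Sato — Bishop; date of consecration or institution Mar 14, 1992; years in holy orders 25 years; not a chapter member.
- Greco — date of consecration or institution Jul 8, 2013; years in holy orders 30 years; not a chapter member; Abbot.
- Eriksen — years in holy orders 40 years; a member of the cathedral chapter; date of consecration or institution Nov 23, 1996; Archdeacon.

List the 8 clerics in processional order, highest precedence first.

By dignity: Mendoza, Sato, Horvat, Kapoor and Marino (Bishop); then Greco (Abbot); then Amari and Eriksen (Archdeacon).
Among Mendoza, Sato, Horvat, Kapoor and Marino, by years in holy orders (lower first): Mendoza and Sato (25 years) before Horvat, Kapoor and Marino (26 years).
Mendoza and Sato are each not a chapter member, so the next rule applies.
Mendoza and Sato both have date of consecration or institution Mar 14, 1992, so the next rule applies.
Among Mendoza and Sato, alphabetically by surname: Mendoza before Sato.
Horvat, Kapoor and Marino are each a member of the cathedral chapter, so the next rule applies.
Among Horvat, Kapoor and Marino, by date of consecration or institution (later first): Horvat and Kapoor (Jul 9, 2004) before Marino (Feb 7, 1997).
Among Horvat and Kapoor, alphabetically by surname: Horvat before Kapoor.
Amari and Eriksen both have years in holy orders 40 years, so the next rule applies.
Amari and Eriksen are each a member of the cathedral chapter, so the next rule applies.
Amari and Eriksen both have date of consecration or institution Nov 23, 1996, so the next rule applies.
Among Amari and Eriksen, alphabetically by surname: Amari before Eriksen.
Full order: Mendoza, Sato, Horvat, Kapoor, Marino, Greco, Amari, Eriksen.

Mendoza, Sato, Horvat, Kapoor, Marino, Greco, Amari, Eriksen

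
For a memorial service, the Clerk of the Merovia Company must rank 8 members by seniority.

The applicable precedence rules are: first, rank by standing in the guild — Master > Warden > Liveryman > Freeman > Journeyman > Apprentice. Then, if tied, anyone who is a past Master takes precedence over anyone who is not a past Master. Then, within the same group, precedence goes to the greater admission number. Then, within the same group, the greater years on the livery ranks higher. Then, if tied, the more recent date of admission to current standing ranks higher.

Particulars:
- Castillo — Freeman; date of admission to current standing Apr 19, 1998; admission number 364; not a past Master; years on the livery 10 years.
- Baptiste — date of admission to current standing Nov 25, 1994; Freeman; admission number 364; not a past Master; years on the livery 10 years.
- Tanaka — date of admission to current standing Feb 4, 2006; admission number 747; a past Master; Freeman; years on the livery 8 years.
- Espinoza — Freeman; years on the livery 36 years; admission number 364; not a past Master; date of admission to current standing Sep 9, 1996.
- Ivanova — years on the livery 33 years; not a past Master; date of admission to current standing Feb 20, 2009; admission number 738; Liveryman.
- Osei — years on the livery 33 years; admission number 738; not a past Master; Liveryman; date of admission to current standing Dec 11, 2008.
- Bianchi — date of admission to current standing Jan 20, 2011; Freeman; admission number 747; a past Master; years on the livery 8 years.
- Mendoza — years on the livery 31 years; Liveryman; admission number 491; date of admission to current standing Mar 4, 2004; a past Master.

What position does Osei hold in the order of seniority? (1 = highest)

3

By standing in the guild: Mendoza, Ivanova and Osei (Liveryman); then Bianchi, Tanaka, Espinoza, Castillo and Baptiste (Freeman).
Among Mendoza, Ivanova and Osei, a past Master before not a past Master: Mendoza (a past Master) before Ivanova and Osei (not a past Master).
Ivanova and Osei both have admission number 738, so the next rule applies.
Ivanova and Osei both have years on the livery 33 years, so the next rule applies.
Among Ivanova and Osei, by date of admission to current standing (later first): Ivanova (Feb 20, 2009) before Osei (Dec 11, 2008).
Among Bianchi, Tanaka, Espinoza, Castillo and Baptiste, a past Master before not a past Master: Bianchi and Tanaka (a past Master) before Espinoza, Castillo and Baptiste (not a past Master).
Bianchi and Tanaka both have admission number 747, so the next rule applies.
Bianchi and Tanaka both have years on the livery 8 years, so the next rule applies.
Among Bianchi and Tanaka, by date of admission to current standing (later first): Bianchi (Jan 20, 2011) before Tanaka (Feb 4, 2006).
Espinoza, Castillo and Baptiste all have admission number 364, so the next rule applies.
Among Espinoza, Castillo and Baptiste, by years on the livery (higher first): Espinoza (36 years) before Castillo and Baptiste (10 years).
Among Castillo and Baptiste, by date of admission to current standing (later first): Castillo (Apr 19, 1998) before Baptiste (Nov 25, 1994).
Order: Mendoza, Ivanova, Osei, Bianchi, Tanaka, Espinoza, Castillo, Baptiste. So position 3.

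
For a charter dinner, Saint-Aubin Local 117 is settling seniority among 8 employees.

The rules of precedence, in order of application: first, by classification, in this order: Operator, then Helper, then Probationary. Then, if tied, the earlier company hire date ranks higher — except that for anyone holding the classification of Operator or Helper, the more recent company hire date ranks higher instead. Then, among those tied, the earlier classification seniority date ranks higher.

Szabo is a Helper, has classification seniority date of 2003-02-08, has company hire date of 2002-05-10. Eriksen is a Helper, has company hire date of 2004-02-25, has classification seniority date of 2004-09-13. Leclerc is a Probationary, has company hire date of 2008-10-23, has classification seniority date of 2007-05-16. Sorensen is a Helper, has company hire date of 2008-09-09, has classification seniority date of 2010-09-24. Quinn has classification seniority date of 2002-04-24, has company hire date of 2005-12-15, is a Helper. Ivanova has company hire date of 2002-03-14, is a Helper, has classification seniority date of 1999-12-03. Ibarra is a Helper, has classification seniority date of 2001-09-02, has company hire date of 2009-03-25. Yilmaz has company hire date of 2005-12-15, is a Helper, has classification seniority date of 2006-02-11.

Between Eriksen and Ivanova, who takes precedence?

Eriksen

By classification: Ibarra, Sorensen, Quinn, Yilmaz, Eriksen, Szabo and Ivanova (Helper); then Leclerc (Probationary).
Among Ibarra, Sorensen, Quinn, Yilmaz, Eriksen, Szabo and Ivanova, by company hire date (later first) (reversed rule for this group): Ibarra (2009-03-25) before Sorensen (2008-09-09) before Quinn and Yilmaz (2005-12-15) before Eriksen (2004-02-25) before Szabo (2002-05-10) before Ivanova (2002-03-14).
Among Quinn and Yilmaz, by classification seniority date (earlier first): Quinn (2002-04-24) before Yilmaz (2006-02-11).
So Eriksen takes precedence.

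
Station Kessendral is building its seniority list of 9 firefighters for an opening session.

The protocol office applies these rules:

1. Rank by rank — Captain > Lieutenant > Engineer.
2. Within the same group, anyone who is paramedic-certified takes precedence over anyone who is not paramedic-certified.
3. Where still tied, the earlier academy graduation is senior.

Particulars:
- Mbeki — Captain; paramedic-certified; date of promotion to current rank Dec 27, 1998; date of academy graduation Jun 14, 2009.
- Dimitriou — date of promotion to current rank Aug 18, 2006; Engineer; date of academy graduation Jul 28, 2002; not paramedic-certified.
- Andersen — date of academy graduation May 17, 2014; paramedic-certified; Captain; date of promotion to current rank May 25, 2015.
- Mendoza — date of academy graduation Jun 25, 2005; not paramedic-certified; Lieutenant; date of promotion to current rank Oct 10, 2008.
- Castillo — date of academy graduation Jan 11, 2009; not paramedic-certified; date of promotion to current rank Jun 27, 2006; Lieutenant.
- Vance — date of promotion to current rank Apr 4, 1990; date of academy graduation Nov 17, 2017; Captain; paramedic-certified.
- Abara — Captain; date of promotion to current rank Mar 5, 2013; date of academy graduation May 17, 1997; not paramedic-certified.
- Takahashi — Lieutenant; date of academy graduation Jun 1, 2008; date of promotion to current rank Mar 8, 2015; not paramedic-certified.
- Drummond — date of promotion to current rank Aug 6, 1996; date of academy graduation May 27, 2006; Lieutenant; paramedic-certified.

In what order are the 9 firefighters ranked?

Mbeki, Andersen, Vance, Abara, Drummond, Mendoza, Takahashi, Castillo, Dimitriou

By rank: Mbeki, Andersen, Vance and Abara (Captain); then Drummond, Mendoza, Takahashi and Castillo (Lieutenant); then Dimitriou (Engineer).
Among Mbeki, Andersen, Vance and Abara, paramedic-certified before not paramedic-certified: Mbeki, Andersen and Vance (paramedic-certified) before Abara (not paramedic-certified).
Among Mbeki, Andersen and Vance, by date of academy graduation (earlier first): Mbeki (Jun 14, 2009) before Andersen (May 17, 2014) before Vance (Nov 17, 2017).
Among Drummond, Mendoza, Takahashi and Castillo, paramedic-certified before not paramedic-certified: Drummond (paramedic-certified) before Mendoza, Takahashi and Castillo (not paramedic-certified).
Among Mendoza, Takahashi and Castillo, by date of academy graduation (earlier first): Mendoza (Jun 25, 2005) before Takahashi (Jun 1, 2008) before Castillo (Jan 11, 2009).
Full order: Mbeki, Andersen, Vance, Abara, Drummond, Mendoza, Takahashi, Castillo, Dimitriou.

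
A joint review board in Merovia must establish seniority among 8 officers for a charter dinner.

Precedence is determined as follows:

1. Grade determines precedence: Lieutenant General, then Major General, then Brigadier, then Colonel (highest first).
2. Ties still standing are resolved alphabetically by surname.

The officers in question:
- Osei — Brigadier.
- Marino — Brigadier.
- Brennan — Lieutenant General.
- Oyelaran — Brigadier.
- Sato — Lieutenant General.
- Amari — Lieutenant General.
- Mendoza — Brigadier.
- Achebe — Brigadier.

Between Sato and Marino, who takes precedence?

By grade: Amari, Brennan and Sato (Lieutenant General); then Achebe, Marino, Mendoza, Osei and Oyelaran (Brigadier).
Among Amari, Brennan and Sato, alphabetically by surname: Amari before Brennan before Sato.
Among Achebe, Marino, Mendoza, Osei and Oyelaran, alphabetically by surname: Achebe before Marino before Mendoza before Osei before Oyelaran.
So Sato takes precedence.

Sato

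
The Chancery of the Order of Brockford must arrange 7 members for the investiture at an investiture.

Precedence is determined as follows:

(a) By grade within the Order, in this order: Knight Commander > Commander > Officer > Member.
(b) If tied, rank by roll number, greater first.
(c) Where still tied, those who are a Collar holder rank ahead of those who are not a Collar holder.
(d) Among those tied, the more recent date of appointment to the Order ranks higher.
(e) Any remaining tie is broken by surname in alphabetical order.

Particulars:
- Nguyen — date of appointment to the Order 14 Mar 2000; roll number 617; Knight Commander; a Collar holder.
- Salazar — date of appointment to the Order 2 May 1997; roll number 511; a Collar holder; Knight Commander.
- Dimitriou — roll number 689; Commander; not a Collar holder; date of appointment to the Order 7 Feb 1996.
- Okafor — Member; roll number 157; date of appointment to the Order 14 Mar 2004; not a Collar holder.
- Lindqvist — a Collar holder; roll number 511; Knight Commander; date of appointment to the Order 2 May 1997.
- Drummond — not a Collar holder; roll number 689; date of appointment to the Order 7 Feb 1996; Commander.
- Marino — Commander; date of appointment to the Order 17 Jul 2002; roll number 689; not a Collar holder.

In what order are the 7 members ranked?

By grade within the Order: Nguyen, Lindqvist and Salazar (Knight Commander); then Marino, Dimitriou and Drummond (Commander); then Okafor (Member).
Among Nguyen, Lindqvist and Salazar, by roll number (higher first): Nguyen (617) before Lindqvist and Salazar (511).
Lindqvist and Salazar are each a Collar holder, so the next rule applies.
Lindqvist and Salazar both have date of appointment to the Order 2 May 1997, so the next rule applies.
Among Lindqvist and Salazar, alphabetically by surname: Lindqvist before Salazar.
Marino, Dimitriou and Drummond all have roll number 689, so the next rule applies.
Marino, Dimitriou and Drummond are each not a Collar holder, so the next rule applies.
Among Marino, Dimitriou and Drummond, by date of appointment to the Order (later first): Marino (17 Jul 2002) before Dimitriou and Drummond (7 Feb 1996).
Among Dimitriou and Drummond, alphabetically by surname: Dimitriou before Drummond.
Full order: Nguyen, Lindqvist, Salazar, Marino, Dimitriou, Drummond, Okafor.

Nguyen, Lindqvist, Salazar, Marino, Dimitriou, Drummond, Okafor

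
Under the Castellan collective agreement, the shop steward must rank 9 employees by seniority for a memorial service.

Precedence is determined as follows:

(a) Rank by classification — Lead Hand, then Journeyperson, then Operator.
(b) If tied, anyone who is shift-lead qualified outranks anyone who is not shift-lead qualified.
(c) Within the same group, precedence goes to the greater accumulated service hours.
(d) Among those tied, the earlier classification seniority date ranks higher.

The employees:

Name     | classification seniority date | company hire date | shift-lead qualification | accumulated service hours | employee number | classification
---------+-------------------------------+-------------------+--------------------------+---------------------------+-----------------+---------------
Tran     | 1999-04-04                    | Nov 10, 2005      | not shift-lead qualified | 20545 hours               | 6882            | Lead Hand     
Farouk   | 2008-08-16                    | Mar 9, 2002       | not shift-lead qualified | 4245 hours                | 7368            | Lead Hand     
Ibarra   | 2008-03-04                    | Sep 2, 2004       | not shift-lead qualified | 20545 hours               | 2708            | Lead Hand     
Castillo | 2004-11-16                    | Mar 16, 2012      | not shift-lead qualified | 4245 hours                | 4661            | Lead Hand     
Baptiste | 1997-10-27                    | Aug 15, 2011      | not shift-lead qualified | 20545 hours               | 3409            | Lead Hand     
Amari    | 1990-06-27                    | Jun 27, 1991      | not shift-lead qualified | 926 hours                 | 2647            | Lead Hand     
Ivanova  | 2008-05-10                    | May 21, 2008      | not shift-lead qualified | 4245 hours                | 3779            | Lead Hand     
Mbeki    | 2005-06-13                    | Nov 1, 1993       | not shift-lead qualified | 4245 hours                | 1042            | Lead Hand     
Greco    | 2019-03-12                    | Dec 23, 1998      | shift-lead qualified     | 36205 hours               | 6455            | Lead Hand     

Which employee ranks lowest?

Amari

By classification: Greco, Baptiste, Tran, Ibarra, Castillo, Mbeki, Ivanova, Farouk and Amari (Lead Hand).
Among Greco, Baptiste, Tran, Ibarra, Castillo, Mbeki, Ivanova, Farouk and Amari, shift-lead qualified before not shift-lead qualified: Greco (shift-lead qualified) before Baptiste, Tran, Ibarra, Castillo, Mbeki, Ivanova, Farouk and Amari (not shift-lead qualified).
Among Baptiste, Tran, Ibarra, Castillo, Mbeki, Ivanova, Farouk and Amari, by accumulated service hours (higher first): Baptiste, Tran and Ibarra (20545 hours) before Castillo, Mbeki, Ivanova and Farouk (4245 hours) before Amari (926 hours).
Among Baptiste, Tran and Ibarra, by classification seniority date (earlier first): Baptiste (1997-10-27) before Tran (1999-04-04) before Ibarra (2008-03-04).
Among Castillo, Mbeki, Ivanova and Farouk, by classification seniority date (earlier first): Castillo (2004-11-16) before Mbeki (2005-06-13) before Ivanova (2008-05-10) before Farouk (2008-08-16).
Order: Greco, Baptiste, Tran, Ibarra, Castillo, Mbeki, Ivanova, Farouk, Amari.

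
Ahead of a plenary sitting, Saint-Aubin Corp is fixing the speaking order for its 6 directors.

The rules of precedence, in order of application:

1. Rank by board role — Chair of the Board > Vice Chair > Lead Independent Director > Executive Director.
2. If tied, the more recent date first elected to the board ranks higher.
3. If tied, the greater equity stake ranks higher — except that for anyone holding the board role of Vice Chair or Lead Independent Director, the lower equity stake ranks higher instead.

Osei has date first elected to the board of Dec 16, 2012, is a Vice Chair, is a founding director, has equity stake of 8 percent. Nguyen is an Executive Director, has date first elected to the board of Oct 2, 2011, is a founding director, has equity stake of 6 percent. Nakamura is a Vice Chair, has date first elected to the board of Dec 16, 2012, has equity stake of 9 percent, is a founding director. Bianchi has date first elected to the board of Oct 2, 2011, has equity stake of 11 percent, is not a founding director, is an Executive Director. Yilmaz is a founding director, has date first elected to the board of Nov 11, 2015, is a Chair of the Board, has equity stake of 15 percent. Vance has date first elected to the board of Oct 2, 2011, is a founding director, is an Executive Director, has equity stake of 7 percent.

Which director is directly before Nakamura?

Osei

By board role: Yilmaz (Chair of the Board); then Osei and Nakamura (Vice Chair); then Bianchi, Vance and Nguyen (Executive Director).
Osei and Nakamura both have date first elected to the board Dec 16, 2012, so the next rule applies.
Among Osei and Nakamura, by equity stake (lower first) (reversed rule for this group): Osei (8 percent) before Nakamura (9 percent).
Bianchi, Vance and Nguyen all have date first elected to the board Oct 2, 2011, so the next rule applies.
Among Bianchi, Vance and Nguyen, by equity stake (higher first): Bianchi (11 percent) before Vance (7 percent) before Nguyen (6 percent).
Order: Yilmaz, Osei, Nakamura, Bianchi, Vance, Nguyen.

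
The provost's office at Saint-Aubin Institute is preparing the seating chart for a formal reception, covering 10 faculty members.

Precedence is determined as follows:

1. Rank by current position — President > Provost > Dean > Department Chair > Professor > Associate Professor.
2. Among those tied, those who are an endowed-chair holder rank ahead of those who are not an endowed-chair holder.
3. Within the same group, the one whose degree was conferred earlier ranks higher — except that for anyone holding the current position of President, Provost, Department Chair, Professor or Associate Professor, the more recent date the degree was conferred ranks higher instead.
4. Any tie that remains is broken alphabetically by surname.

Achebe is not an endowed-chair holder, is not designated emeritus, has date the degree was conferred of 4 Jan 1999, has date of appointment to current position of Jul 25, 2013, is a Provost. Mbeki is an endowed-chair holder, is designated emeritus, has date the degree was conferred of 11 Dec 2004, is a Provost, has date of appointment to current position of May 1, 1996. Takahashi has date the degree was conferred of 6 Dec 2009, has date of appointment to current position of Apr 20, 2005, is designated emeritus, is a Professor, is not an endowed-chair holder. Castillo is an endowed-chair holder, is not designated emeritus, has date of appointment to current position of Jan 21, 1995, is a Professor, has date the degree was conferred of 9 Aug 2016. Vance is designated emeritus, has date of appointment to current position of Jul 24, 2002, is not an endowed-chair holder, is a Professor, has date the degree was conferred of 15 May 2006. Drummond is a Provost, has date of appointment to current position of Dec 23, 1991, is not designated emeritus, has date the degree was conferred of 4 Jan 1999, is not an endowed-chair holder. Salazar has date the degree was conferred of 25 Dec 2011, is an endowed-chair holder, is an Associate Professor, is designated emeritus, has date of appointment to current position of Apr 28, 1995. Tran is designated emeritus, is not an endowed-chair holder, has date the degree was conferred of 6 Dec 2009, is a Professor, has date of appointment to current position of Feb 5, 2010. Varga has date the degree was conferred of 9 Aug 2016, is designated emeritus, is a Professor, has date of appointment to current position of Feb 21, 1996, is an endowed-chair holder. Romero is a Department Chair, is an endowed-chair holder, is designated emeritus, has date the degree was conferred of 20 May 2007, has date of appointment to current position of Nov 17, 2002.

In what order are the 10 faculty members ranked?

Mbeki, Achebe, Drummond, Romero, Castillo, Varga, Takahashi, Tran, Vance, Salazar

By current position: Mbeki, Achebe and Drummond (Provost); then Romero (Department Chair); then Castillo, Varga, Takahashi, Tran and Vance (Professor); then Salazar (Associate Professor).
Among Mbeki, Achebe and Drummond, an endowed-chair holder before not an endowed-chair holder: Mbeki (an endowed-chair holder) before Achebe and Drummond (not an endowed-chair holder).
Achebe and Drummond both have date the degree was conferred 4 Jan 1999, so the next rule applies.
Among Achebe and Drummond, alphabetically by surname: Achebe before Drummond.
Among Castillo, Varga, Takahashi, Tran and Vance, an endowed-chair holder before not an endowed-chair holder: Castillo and Varga (an endowed-chair holder) before Takahashi, Tran and Vance (not an endowed-chair holder).
Castillo and Varga both have date the degree was conferred 9 Aug 2016, so the next rule applies.
Among Castillo and Varga, alphabetically by surname: Castillo before Varga.
Among Takahashi, Tran and Vance, by date the degree was conferred (later first) (reversed rule for this group): Takahashi and Tran (6 Dec 2009) before Vance (15 May 2006).
Among Takahashi and Tran, alphabetically by surname: Takahashi before Tran.
Full order: Mbeki, Achebe, Drummond, Romero, Castillo, Varga, Takahashi, Tran, Vance, Salazar.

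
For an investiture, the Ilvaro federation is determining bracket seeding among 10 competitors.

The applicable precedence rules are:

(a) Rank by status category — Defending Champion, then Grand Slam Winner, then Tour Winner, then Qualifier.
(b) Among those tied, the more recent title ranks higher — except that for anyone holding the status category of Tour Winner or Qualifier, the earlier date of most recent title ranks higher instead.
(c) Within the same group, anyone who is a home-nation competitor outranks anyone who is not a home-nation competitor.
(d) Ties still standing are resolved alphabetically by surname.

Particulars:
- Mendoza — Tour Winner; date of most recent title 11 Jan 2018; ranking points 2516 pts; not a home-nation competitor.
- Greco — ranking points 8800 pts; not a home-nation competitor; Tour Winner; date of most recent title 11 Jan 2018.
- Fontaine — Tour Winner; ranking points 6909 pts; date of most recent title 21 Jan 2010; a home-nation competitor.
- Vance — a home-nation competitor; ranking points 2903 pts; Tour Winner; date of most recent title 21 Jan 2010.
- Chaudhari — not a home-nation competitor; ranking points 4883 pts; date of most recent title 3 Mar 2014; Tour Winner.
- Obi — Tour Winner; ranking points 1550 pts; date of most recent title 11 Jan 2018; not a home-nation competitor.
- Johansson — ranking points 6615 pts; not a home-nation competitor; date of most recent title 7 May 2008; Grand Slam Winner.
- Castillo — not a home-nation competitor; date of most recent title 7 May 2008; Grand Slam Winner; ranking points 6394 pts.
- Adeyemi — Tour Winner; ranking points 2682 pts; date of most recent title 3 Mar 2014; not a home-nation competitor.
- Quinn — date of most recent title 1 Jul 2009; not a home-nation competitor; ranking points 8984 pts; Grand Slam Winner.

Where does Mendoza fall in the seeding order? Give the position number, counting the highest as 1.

9

By status category: Quinn, Castillo and Johansson (Grand Slam Winner); then Fontaine, Vance, Adeyemi, Chaudhari, Greco, Mendoza and Obi (Tour Winner).
Among Quinn, Castillo and Johansson, by date of most recent title (later first): Quinn (1 Jul 2009) before Castillo and Johansson (7 May 2008).
Castillo and Johansson are each not a home-nation competitor, so the next rule applies.
Among Castillo and Johansson, alphabetically by surname: Castillo before Johansson.
Among Fontaine, Vance, Adeyemi, Chaudhari, Greco, Mendoza and Obi, by date of most recent title (earlier first) (reversed rule for this group): Fontaine and Vance (21 Jan 2010) before Adeyemi and Chaudhari (3 Mar 2014) before Greco, Mendoza and Obi (11 Jan 2018).
Fontaine and Vance are each a home-nation competitor, so the next rule applies.
Among Fontaine and Vance, alphabetically by surname: Fontaine before Vance.
Adeyemi and Chaudhari are each not a home-nation competitor, so the next rule applies.
Among Adeyemi and Chaudhari, alphabetically by surname: Adeyemi before Chaudhari.
Greco, Mendoza and Obi are each not a home-nation competitor, so the next rule applies.
Among Greco, Mendoza and Obi, alphabetically by surname: Greco before Mendoza before Obi.
Order: Quinn, Castillo, Johansson, Fontaine, Vance, Adeyemi, Chaudhari, Greco, Mendoza, Obi. So position 9.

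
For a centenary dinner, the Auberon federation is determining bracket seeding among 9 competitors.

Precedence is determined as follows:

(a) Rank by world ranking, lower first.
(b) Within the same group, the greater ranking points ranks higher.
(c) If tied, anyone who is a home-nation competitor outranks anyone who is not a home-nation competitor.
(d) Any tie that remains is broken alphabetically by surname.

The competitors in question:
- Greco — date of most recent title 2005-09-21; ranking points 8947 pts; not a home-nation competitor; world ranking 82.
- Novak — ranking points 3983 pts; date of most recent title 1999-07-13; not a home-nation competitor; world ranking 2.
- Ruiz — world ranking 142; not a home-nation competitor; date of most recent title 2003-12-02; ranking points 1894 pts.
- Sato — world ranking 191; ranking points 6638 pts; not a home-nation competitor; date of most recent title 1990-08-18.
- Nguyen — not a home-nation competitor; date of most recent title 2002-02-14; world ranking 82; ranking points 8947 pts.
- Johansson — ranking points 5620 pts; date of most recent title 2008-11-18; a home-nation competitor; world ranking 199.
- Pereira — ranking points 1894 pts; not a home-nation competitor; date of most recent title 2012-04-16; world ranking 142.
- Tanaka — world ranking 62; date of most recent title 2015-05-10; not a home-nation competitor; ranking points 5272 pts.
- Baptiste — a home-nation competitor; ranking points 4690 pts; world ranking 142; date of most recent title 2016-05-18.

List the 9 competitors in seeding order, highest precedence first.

Novak, Tanaka, Greco, Nguyen, Baptiste, Pereira, Ruiz, Sato, Johansson

By world ranking (lower first): Novak (2); then Tanaka (62); then Greco and Nguyen (both 82); then Baptiste, Pereira and Ruiz (each 142); then Sato (191); then Johansson (199).
Greco and Nguyen both have ranking points 8947 pts, so the next rule applies.
Greco and Nguyen are each not a home-nation competitor, so the next rule applies.
Among Greco and Nguyen, alphabetically by surname: Greco before Nguyen.
Among Baptiste, Pereira and Ruiz, by ranking points (higher first): Baptiste (4690 pts) before Pereira and Ruiz (1894 pts).
Pereira and Ruiz are each not a home-nation competitor, so the next rule applies.
Among Pereira and Ruiz, alphabetically by surname: Pereira before Ruiz.
Full order: Novak, Tanaka, Greco, Nguyen, Baptiste, Pereira, Ruiz, Sato, Johansson.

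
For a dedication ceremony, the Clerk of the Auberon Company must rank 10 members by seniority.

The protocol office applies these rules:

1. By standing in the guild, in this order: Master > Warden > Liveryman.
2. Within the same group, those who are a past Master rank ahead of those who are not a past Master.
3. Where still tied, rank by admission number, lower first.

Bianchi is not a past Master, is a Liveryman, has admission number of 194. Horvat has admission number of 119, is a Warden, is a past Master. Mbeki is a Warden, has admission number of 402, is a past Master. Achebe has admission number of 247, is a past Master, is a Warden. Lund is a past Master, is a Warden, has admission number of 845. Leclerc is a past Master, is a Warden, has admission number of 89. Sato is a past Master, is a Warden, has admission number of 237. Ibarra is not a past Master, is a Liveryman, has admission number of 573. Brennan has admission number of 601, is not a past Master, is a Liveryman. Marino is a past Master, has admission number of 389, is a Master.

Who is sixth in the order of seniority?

By standing in the guild: Marino (Master); then Leclerc, Horvat, Sato, Achebe, Mbeki and Lund (Warden); then Bianchi, Ibarra and Brennan (Liveryman).
Leclerc, Horvat, Sato, Achebe, Mbeki and Lund are each a past Master, so the next rule applies.
Among Leclerc, Horvat, Sato, Achebe, Mbeki and Lund, by admission number (lower first): Leclerc (89) before Horvat (119) before Sato (237) before Achebe (247) before Mbeki (402) before Lund (845).
Bianchi, Ibarra and Brennan are each not a past Master, so the next rule applies.
Among Bianchi, Ibarra and Brennan, by admission number (lower first): Bianchi (194) before Ibarra (573) before Brennan (601).
Order: Marino, Leclerc, Horvat, Sato, Achebe, Mbeki, Lund, Bianchi, Ibarra, Brennan.

Mbeki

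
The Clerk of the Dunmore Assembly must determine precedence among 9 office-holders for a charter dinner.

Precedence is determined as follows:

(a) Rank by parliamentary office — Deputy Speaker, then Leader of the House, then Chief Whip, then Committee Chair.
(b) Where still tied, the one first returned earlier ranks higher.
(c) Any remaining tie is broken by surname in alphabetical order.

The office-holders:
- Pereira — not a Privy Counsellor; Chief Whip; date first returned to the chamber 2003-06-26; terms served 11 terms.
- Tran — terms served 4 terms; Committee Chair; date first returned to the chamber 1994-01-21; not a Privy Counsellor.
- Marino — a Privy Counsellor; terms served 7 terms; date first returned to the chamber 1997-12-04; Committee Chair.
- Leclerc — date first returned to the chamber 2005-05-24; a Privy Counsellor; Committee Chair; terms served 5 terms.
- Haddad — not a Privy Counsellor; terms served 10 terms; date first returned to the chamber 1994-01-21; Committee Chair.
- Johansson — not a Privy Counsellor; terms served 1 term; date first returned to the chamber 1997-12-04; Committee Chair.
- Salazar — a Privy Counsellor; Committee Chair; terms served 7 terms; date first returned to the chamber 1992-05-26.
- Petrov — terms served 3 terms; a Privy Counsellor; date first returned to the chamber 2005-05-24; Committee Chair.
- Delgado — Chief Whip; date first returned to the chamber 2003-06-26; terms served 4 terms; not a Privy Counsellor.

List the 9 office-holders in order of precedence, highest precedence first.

By parliamentary office: Delgado and Pereira (Chief Whip); then Salazar, Haddad, Tran, Johansson, Marino, Leclerc and Petrov (Committee Chair).
Delgado and Pereira both have date first returned to the chamber 2003-06-26, so the next rule applies.
Among Delgado and Pereira, alphabetically by surname: Delgado before Pereira.
Among Salazar, Haddad, Tran, Johansson, Marino, Leclerc and Petrov, by date first returned to the chamber (earlier first): Salazar (1992-05-26) before Haddad and Tran (1994-01-21) before Johansson and Marino (1997-12-04) before Leclerc and Petrov (2005-05-24).
Among Haddad and Tran, alphabetically by surname: Haddad before Tran.
Among Johansson and Marino, alphabetically by surname: Johansson before Marino.
Among Leclerc and Petrov, alphabetically by surname: Leclerc before Petrov.
Full order: Delgado, Pereira, Salazar, Haddad, Tran, Johansson, Marino, Leclerc, Petrov.

Delgado, Pereira, Salazar, Haddad, Tran, Johansson, Marino, Leclerc, Petrov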